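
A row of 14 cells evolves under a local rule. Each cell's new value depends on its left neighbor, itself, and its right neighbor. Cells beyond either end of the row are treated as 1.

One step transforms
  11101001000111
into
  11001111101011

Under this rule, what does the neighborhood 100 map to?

1

At position 5 the neighborhood is 100; the next row has 1 there.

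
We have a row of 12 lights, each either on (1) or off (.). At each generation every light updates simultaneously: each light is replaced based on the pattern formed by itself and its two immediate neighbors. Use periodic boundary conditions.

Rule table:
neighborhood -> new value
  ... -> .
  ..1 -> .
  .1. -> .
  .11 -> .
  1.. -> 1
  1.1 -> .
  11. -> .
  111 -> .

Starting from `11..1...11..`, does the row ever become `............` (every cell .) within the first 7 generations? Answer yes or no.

generation 1: ..1..1....1.
generation 2: ...1..1....1
generation 3: 1...1..1....
generation 4: .1...1..1...
generation 5: ..1...1..1..
generation 6: ...1...1..1.
generation 7: ....1...1..1
generation 7 is ....1...1..1, still not uniform .

no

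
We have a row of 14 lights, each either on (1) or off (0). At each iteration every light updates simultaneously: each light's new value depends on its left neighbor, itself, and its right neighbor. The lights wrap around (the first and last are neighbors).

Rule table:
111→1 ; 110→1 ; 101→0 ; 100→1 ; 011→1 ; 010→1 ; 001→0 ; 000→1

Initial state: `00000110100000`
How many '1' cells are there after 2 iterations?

iteration 1: 11110110111111
iteration 2: 11110110111111
count of 1: 12

12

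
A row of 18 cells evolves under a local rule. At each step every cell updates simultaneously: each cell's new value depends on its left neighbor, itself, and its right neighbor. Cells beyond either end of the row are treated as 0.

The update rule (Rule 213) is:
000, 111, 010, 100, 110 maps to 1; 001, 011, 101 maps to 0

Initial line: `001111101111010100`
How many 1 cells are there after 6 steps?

10

step 1: 100111100111010111
step 2: 110011110011010011
step 3: 011001111001011001
step 4: 001100111101001101
step 5: 100110011101100101
step 6: 110011001100110101
count of 1: 10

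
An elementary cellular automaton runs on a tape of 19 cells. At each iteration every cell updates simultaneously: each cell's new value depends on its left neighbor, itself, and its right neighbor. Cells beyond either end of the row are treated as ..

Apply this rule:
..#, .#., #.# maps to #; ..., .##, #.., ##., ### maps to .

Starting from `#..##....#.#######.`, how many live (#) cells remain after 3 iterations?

iteration 1: #.#.....###........
iteration 2: ###....#...........
iteration 3: ......##...........
count of #: 2

2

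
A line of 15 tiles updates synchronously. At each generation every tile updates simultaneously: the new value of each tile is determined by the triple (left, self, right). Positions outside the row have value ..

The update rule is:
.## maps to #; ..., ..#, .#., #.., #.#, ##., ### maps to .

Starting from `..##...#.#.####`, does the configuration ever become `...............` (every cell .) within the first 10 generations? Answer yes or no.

..#........#...
...............
all cells are . at generation 2

yes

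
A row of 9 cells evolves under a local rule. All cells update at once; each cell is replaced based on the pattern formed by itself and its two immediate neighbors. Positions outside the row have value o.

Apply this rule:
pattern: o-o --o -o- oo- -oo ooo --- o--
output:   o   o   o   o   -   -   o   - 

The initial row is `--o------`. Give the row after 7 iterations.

-oo-ooooo
o-oo-----
oo-o-oooo
-oooo----
o---o-ooo
o-oooo---
oo---o-oo

oo---o-oo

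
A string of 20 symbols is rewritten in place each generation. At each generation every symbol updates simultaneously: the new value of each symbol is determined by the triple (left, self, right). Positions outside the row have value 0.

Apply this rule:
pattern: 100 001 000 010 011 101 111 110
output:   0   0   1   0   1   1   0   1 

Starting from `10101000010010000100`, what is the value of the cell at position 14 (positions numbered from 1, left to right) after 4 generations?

0

generation 1: 01010011000000110001
generation 2: 00100011011110110100
generation 3: 10001011110011111001
generation 4: 00100110010010001000
position 14 holds 0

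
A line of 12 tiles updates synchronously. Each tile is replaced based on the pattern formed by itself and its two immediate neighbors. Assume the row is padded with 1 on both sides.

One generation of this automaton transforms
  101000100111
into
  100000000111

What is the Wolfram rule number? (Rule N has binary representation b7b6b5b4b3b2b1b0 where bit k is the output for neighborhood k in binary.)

position 10: 111 → 1  (bit 7 = 1)
position 0: 110 → 1  (bit 6 = 1)
position 1: 101 → 0  (bit 5 = 0)
position 3: 100 → 0  (bit 4 = 0)
position 9: 011 → 1  (bit 3 = 1)
position 2: 010 → 0  (bit 2 = 0)
position 5: 001 → 0  (bit 1 = 0)
position 4: 000 → 0  (bit 0 = 0)
bits b7..b0 = 11001000 = 200

200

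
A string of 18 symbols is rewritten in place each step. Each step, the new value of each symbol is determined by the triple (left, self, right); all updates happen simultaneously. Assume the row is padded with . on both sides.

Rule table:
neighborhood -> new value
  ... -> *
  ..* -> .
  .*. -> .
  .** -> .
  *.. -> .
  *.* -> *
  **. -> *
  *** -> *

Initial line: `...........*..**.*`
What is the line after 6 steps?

step 1: **********.....**.
step 2: .*********.***..*.
step 3: ..*********.**....
step 4: *..*********.*.***
step 5: ....*********.*.**
step 6: ***..*********.*.*

***..*********.*.*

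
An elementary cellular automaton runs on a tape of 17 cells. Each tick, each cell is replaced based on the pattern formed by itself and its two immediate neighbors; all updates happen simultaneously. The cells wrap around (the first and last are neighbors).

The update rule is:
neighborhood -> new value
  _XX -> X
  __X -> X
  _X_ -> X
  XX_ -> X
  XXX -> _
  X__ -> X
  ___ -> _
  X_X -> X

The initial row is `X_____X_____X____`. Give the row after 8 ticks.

XXXX_____XXXX____

XX___XXX___XXX__X
_XX_XX_XX_XX_XXXX
XXXXXXXXXXXXXX__X
_____________XXXX
X___________XX__X
XX_________XXXXXX
_XX_______XX_____
XXXX_____XXXX____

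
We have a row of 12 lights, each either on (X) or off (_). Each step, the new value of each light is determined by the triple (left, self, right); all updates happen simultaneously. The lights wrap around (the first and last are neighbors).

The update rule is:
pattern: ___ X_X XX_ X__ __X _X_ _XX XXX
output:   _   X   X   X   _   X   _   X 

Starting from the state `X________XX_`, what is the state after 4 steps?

_XXXX_______

XX________XX
XXX________X
XXXX________
_XXXX_______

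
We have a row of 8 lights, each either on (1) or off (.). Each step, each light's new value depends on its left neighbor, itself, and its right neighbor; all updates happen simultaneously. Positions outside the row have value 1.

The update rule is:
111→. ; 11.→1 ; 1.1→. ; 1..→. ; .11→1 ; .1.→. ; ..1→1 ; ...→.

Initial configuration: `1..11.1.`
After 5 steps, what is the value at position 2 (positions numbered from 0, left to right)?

.

1.111...
1.1.1..1
1.....11
1....11.
1...111.
position 2 holds .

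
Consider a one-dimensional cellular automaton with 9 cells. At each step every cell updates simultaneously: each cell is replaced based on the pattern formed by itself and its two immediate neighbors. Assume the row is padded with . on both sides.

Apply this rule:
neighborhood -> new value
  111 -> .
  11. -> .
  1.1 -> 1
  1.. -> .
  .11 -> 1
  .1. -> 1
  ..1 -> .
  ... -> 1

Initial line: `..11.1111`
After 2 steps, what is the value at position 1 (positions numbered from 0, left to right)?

1.1.11...
11111..11
position 1 holds 1

1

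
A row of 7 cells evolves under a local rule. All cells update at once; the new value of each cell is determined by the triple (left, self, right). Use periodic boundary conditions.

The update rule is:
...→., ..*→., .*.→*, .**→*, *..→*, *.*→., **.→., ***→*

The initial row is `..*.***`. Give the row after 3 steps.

*.*.**.

*.*.**.
*.*.*..
*.*.**.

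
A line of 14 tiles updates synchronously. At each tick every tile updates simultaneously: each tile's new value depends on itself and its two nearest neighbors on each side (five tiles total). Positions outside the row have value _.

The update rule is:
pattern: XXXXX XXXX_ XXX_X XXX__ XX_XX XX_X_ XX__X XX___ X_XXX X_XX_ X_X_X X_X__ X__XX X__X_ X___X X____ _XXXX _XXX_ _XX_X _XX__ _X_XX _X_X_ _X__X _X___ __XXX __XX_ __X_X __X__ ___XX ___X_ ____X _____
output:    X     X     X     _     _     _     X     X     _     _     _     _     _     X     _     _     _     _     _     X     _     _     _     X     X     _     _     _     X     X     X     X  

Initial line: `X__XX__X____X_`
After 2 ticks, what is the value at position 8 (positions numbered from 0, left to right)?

tick 1: ____XXX_X_XX_X
tick 2: XXXXX_X_______
position 8 holds _

_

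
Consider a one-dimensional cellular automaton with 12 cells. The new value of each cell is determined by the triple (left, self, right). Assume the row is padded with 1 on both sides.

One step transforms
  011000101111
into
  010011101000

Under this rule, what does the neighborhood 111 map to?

0

At position 9 the neighborhood is 111; the next row has 0 there.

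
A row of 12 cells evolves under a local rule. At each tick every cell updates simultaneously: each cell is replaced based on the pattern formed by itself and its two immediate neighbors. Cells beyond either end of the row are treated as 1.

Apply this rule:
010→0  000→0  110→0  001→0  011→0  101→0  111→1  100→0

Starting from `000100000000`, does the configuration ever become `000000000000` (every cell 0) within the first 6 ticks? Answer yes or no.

tick 1: 000000000000
all cells are 0 at tick 1

yes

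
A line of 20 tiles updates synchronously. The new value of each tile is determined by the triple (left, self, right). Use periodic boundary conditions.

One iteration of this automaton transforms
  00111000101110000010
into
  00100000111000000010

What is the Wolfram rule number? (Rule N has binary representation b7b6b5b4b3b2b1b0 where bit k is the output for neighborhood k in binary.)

position 3: 111 → 0  (bit 7 = 0)
position 4: 110 → 0  (bit 6 = 0)
position 9: 101 → 1  (bit 5 = 1)
position 5: 100 → 0  (bit 4 = 0)
position 2: 011 → 1  (bit 3 = 1)
position 8: 010 → 1  (bit 2 = 1)
position 1: 001 → 0  (bit 1 = 0)
position 0: 000 → 0  (bit 0 = 0)
bits b7..b0 = 00101100 = 44

44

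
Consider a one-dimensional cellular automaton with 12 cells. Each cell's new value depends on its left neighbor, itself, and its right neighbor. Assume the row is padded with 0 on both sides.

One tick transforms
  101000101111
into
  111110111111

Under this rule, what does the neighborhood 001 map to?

At position 5 the neighborhood is 001; the next row has 0 there.

0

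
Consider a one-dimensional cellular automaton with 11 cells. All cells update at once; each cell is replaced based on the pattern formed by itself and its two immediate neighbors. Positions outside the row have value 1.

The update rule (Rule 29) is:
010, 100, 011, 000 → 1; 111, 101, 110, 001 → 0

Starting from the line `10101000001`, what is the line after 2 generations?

00101111101
10101000001

10101000001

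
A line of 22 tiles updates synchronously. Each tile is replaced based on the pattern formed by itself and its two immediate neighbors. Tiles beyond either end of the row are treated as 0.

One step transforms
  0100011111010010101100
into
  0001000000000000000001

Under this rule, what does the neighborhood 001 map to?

At position 0 the neighborhood is 001; the next row has 0 there.

0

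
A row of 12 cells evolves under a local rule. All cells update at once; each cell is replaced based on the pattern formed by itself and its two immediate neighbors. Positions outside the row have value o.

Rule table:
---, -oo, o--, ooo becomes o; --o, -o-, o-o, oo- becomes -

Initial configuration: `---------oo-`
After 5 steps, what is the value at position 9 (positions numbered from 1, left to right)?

-

step 1: oooooooo-o--
step 2: ooooooo---o-
step 3: oooooo-oo---
step 4: ooooo--o-oo-
step 5: oooo-o---o--
position 9 holds -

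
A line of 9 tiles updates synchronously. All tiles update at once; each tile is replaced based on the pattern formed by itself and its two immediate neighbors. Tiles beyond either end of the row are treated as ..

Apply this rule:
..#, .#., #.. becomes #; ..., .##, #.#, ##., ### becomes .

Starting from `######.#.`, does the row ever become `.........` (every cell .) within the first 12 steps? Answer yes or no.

no

.......##
......#..
.....###.
....#...#
...###.##
..#......
.###.....
#...#....
##.###...
......#..  (repeats step 2; period 8)
step 12: ....#...#
step 12 is ....#...#, still not uniform .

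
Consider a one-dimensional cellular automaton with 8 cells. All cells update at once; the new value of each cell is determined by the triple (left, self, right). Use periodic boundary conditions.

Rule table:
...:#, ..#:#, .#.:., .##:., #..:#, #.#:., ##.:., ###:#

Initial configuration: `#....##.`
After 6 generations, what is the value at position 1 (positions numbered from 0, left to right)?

.####...
#.##.###
......##
######..
.####.##
..##....
position 1 holds .

.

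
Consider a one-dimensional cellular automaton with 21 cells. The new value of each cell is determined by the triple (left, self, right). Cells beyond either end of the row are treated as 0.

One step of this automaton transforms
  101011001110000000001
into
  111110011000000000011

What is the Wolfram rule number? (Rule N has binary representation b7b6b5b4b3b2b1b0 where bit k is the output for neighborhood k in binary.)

46

position 9: 111 → 0  (bit 7 = 0)
position 5: 110 → 0  (bit 6 = 0)
position 1: 101 → 1  (bit 5 = 1)
position 6: 100 → 0  (bit 4 = 0)
position 4: 011 → 1  (bit 3 = 1)
position 0: 010 → 1  (bit 2 = 1)
position 7: 001 → 1  (bit 1 = 1)
position 12: 000 → 0  (bit 0 = 0)
bits b7..b0 = 00101110 = 46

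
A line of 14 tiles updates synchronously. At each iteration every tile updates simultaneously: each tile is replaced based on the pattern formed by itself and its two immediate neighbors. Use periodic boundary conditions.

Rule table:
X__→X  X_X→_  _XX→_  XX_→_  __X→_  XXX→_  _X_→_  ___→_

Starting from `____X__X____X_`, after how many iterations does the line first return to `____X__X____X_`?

iteration 1: _____X__X____X
iteration 2: X_____X__X____
iteration 3: _X_____X__X___
iteration 4: __X_____X__X__
iteration 5: ___X_____X__X_
iteration 6: ____X_____X__X
iteration 7: X____X_____X__
iteration 8: _X____X_____X_
iteration 9: __X____X_____X
iteration 10: X__X____X_____
iteration 11: _X__X____X____
iteration 12: __X__X____X___
iteration 13: ___X__X____X__
iteration 14: ____X__X____X_

14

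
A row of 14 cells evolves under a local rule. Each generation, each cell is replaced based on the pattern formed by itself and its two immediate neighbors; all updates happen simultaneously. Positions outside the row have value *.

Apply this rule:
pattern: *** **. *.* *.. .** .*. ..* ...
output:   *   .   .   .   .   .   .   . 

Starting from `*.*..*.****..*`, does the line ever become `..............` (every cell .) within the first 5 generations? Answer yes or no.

yes

........**....
..............
all cells are . at generation 2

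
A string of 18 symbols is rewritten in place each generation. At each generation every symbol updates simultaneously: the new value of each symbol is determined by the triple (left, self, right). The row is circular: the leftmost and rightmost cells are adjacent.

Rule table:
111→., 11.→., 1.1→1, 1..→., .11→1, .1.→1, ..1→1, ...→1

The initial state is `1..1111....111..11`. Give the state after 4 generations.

..111..1111....111

..11....1111...11.
111..1111....111..
1...11....1111...1
..111..1111....111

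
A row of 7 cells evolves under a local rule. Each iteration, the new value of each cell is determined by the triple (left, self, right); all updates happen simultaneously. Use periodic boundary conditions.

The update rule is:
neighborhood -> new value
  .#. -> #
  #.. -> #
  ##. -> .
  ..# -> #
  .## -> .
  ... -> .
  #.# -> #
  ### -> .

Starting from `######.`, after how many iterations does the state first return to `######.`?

4

......#
#....##
.#..#..
######.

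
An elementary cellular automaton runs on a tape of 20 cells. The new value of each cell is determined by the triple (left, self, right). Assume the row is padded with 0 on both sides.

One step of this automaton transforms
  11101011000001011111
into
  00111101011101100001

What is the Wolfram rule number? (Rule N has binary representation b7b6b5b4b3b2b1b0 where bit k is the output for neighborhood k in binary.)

position 1: 111 → 0  (bit 7 = 0)
position 2: 110 → 1  (bit 6 = 1)
position 3: 101 → 1  (bit 5 = 1)
position 8: 100 → 0  (bit 4 = 0)
position 0: 011 → 0  (bit 3 = 0)
position 4: 010 → 1  (bit 2 = 1)
position 12: 001 → 0  (bit 1 = 0)
position 9: 000 → 1  (bit 0 = 1)
bits b7..b0 = 01100101 = 101

101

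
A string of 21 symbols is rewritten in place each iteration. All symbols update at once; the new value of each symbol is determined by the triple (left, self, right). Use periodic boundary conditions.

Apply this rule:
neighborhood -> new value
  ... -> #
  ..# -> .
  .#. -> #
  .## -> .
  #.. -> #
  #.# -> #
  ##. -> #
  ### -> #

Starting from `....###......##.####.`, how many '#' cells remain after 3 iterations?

###..#######..##.####
####..#######..##.###
#####..#######..##.##
count of #: 16

16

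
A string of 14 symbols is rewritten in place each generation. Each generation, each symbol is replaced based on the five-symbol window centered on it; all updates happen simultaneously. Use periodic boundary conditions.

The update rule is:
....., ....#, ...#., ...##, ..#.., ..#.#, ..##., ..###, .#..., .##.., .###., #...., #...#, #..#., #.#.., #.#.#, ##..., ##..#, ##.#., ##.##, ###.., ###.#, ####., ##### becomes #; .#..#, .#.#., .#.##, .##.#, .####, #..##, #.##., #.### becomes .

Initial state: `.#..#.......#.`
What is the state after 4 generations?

######...#####

##.##########.
..#..#########
###..#.#######
######...#####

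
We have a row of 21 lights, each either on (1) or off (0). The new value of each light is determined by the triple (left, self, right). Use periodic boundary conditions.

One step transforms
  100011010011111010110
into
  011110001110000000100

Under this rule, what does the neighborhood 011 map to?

At position 4 the neighborhood is 011; the next row has 1 there.

1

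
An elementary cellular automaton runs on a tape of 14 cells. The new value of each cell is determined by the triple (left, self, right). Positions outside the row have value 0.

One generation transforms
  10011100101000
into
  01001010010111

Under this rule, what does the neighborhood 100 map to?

1

At position 1 the neighborhood is 100; the next row has 1 there.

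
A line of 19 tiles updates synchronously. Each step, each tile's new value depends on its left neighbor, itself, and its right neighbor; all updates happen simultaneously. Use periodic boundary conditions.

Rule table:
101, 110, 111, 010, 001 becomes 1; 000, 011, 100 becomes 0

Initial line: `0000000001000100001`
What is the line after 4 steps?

0000000011001100011
0000000101010100101
0000001111111101111
0000010111111110111

0000010111111110111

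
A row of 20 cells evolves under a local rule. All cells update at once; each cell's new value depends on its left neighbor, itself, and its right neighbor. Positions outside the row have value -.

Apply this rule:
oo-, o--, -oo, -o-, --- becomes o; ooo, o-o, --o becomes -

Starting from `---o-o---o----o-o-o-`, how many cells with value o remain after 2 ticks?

11

oo-o-ooo-oooo-o-o-oo
oo-o-o-o-o--o-o-o-oo
count of o: 11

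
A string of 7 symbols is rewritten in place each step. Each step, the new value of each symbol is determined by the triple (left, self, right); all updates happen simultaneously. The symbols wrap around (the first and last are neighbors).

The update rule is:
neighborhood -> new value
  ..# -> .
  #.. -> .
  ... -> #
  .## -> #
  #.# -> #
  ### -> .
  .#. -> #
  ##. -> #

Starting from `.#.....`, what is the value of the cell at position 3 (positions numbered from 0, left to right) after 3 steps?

.#.####
####..#
...#..#
position 3 holds #

#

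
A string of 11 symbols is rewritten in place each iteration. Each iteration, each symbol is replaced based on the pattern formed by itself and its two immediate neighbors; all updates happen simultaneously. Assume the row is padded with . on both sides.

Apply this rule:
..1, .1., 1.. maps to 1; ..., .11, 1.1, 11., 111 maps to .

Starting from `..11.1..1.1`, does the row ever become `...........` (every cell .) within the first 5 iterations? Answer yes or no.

.1...1111.1
111.1.....1
....11...11
...1..1.1..
..11111.11.
iteration 5 is ..11111.11., still not uniform .

no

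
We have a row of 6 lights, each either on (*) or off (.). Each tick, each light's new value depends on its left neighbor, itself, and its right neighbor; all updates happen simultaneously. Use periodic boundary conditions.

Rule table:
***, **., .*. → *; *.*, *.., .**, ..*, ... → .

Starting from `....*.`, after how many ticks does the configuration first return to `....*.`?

....*.

1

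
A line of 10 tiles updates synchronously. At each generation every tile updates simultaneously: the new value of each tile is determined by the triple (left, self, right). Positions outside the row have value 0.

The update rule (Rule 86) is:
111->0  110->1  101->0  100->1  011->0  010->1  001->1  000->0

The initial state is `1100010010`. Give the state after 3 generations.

1011000011

0110111111
1010000001
1011000011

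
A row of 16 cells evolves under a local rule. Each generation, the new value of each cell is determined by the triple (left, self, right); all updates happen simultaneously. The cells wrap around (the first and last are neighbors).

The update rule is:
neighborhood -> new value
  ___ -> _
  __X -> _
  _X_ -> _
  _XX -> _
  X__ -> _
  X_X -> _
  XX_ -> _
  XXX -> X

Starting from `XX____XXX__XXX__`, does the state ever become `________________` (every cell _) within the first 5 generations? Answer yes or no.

yes

_______X____X___
________________
all cells are _ at generation 2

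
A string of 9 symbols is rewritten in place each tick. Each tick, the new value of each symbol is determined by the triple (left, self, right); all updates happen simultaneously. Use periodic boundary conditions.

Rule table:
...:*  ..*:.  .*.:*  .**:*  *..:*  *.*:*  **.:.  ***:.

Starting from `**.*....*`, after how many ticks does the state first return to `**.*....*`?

tick 1: ..*****.*
tick 2: *.*....**
tick 3: .*****.*.
tick 4: .*....***
tick 5: *****.*..
tick 6: *....***.
tick 7: ****.*..*
tick 8: ....***.*
tick 9: ***.*..**
tick 10: ...***.*.
tick 11: **.*..***
tick 12: ..***.*..
tick 13: *.*..****
tick 14: .***.*...
tick 15: .*..*****
tick 16: ***.*....
tick 17: *..*****.
tick 18: **.*....*

18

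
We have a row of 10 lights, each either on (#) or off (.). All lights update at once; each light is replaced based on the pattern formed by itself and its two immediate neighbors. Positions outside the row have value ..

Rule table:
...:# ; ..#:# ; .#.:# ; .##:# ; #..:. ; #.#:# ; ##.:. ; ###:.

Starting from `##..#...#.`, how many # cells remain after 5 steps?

step 1: #..##.###.
step 2: #.##.##...
step 3: ###.##..##
step 4: #..##..##.
step 5: #.##..##..
count of #: 5

5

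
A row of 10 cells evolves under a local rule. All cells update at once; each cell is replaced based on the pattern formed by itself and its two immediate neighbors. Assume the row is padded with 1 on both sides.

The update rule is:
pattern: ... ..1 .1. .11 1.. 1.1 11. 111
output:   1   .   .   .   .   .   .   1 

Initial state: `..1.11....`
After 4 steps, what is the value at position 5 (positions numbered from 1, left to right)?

.......11.
.11111....
..111..11.
...1......
position 5 holds .

.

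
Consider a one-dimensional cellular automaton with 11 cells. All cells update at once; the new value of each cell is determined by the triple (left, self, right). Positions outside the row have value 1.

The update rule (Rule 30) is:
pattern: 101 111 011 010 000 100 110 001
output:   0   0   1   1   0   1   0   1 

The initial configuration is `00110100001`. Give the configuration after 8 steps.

01110011110

step 1: 11100110011
step 2: 00011101110
step 3: 10110001000
step 4: 00101011101
step 5: 11101010001
step 6: 00001011011
step 7: 10011010010
step 8: 01110011110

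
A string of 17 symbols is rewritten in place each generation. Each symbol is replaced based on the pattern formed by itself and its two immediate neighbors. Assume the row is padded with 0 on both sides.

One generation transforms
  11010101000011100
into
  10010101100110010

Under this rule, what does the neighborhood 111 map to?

0

At position 13 the neighborhood is 111; the next row has 0 there.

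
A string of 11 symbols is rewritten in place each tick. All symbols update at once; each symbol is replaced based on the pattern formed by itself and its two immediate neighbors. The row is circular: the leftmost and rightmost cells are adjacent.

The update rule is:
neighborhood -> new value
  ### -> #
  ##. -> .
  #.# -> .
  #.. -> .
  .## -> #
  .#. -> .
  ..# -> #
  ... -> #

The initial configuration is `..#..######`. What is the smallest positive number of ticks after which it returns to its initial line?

11

.#..######.
#..######..
..######..#
.######..#.
######..#..
#####..#..#
####..#..##
###..#..###
##..#..####
#..#..#####
..#..######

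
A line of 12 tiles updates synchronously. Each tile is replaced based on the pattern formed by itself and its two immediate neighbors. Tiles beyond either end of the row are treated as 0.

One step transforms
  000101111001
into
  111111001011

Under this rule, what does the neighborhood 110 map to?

1

At position 8 the neighborhood is 110; the next row has 1 there.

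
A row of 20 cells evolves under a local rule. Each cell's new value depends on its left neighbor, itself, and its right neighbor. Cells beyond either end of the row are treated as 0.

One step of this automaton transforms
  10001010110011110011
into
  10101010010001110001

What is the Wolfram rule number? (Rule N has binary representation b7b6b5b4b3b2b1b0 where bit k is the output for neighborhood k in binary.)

197

position 13: 111 → 1  (bit 7 = 1)
position 9: 110 → 1  (bit 6 = 1)
position 5: 101 → 0  (bit 5 = 0)
position 1: 100 → 0  (bit 4 = 0)
position 8: 011 → 0  (bit 3 = 0)
position 0: 010 → 1  (bit 2 = 1)
position 3: 001 → 0  (bit 1 = 0)
position 2: 000 → 1  (bit 0 = 1)
bits b7..b0 = 11000101 = 197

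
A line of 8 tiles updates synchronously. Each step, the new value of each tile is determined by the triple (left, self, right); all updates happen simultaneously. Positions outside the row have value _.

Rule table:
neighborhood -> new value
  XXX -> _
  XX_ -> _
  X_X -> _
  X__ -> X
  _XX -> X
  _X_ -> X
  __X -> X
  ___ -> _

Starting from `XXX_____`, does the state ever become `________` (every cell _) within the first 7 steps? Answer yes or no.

no

X__X____
XXXXX___
X____X__
XX__XXX_
X_XXX__X
X_X__XXX
X_XXXX__
step 7 is X_XXXX__, still not uniform _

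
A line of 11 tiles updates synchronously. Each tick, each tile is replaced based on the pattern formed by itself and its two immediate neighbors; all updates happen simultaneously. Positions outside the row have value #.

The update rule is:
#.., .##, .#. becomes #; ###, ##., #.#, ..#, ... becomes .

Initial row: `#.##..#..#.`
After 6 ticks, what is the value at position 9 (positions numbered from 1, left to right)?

..#.#.##.#.
#.#.#.#..#.
..#.#.##.#.  (repeats tick 1; period 2)
tick 6: #.#.#.#..#.
position 9 holds .

.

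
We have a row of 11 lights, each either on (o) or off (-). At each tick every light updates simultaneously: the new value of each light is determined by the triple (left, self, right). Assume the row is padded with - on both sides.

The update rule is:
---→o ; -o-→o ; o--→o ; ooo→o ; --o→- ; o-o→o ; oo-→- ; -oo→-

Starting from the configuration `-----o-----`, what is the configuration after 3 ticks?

---ooo-oo-o

tick 1: oooo-oooooo
tick 2: -oo-o-oooo-
tick 3: ---ooo-oo-o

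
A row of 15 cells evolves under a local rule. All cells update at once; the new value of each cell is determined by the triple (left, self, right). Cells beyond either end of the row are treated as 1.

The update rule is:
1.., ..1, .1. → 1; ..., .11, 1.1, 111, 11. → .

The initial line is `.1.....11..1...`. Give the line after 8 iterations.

1.111111.1..11.

iteration 1: .11...1..1111.1
iteration 2: ...1.1111......
iteration 3: 1.11.....1....1
iteration 4: ....1...111..1.
iteration 5: 1..111.1...111.
iteration 6: .11....11.1....
iteration 7: ...1..1...11..1
iteration 8: 1.111111.1..11.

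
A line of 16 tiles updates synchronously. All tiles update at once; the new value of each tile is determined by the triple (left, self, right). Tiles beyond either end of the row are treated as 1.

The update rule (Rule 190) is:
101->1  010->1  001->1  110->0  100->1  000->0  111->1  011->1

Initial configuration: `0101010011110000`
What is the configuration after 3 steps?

step 1: 1111111111101001
step 2: 1111111111011111
step 3: 1111111110111111

1111111110111111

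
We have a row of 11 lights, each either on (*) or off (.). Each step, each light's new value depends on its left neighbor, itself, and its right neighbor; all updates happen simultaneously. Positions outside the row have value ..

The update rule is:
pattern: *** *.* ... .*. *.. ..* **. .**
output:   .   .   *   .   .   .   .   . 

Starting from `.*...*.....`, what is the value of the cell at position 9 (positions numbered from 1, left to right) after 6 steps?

.

...*...****
**...*.....
...*...****  (repeats step 1; period 2)
step 6: **...*.....
position 9 holds .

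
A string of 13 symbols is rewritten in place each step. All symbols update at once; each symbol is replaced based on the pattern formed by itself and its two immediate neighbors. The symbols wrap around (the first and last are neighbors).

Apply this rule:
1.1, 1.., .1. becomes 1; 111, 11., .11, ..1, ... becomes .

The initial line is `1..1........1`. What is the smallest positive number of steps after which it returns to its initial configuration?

.1.11........
.11..1.......
...1.11......
...11..1.....
.....1.11....
.....11..1...
.......1.11..
.......11..1.
.........1.11
1........11..
11.........1.
..1........11
1.11.........
11..1........
..1.11.......
..11..1......
....1.11.....
....11..1....
......1.11...
......11..1..
........1.11.
........11..1
1.........1.1
.1........11.
.11.........1
1..1........1

26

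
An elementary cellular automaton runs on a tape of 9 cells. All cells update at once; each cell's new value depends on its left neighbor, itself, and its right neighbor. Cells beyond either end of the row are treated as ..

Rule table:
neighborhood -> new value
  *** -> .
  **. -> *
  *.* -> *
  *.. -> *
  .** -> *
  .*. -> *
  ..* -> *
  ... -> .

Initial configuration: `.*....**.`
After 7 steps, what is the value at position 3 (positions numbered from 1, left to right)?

***..****
*.****..*
***..****  (repeats step 1; period 2)
step 7: ***..****
position 3 holds *

*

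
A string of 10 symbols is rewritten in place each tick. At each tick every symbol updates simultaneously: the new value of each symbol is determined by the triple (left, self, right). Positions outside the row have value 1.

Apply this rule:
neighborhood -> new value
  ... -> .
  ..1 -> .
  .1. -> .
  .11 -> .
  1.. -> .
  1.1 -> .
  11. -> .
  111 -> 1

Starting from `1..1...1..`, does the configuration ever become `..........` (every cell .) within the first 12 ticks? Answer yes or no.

tick 1: ..........
all cells are . at tick 1

yes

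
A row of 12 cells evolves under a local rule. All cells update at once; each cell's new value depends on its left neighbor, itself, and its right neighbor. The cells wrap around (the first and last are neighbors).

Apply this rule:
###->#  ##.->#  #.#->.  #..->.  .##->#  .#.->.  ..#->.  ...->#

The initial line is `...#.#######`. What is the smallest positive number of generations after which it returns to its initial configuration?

2

generation 1: .#...#######
generation 2: ...#.#######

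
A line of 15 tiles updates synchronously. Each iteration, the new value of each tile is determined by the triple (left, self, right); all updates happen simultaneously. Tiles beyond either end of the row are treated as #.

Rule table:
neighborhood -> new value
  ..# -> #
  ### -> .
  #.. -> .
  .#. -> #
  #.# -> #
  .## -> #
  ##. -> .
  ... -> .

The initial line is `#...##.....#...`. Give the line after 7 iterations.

...##.....##..#
..##.....##..##
.##.....##..##.
##.....##..##.#
......##..##.##
.....##..##.##.
....##..##.##.#

....##..##.##.#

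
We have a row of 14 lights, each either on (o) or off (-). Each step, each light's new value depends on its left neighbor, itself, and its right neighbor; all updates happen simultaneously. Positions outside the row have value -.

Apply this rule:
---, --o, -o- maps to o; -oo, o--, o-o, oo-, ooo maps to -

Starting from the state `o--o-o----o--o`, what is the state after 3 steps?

o-oooo-ooooooo

o-oo-o-oooo-oo
o----o--------
o-oooo-ooooooo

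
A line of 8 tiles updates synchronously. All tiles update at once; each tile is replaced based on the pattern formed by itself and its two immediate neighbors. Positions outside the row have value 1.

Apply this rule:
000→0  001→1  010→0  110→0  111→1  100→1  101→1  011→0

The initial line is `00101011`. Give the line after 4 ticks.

tick 1: 11010101
tick 2: 10101010
tick 3: 01010101
tick 4: 10101010

10101010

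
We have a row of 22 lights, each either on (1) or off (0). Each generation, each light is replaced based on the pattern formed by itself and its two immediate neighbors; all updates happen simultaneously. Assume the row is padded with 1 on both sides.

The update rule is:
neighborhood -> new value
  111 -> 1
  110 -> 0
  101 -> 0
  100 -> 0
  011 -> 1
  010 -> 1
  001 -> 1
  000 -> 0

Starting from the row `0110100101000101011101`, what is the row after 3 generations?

0101001011010011010111

generation 1: 0100101101001101011001
generation 2: 0101101001011001010011
generation 3: 0101001011010011010111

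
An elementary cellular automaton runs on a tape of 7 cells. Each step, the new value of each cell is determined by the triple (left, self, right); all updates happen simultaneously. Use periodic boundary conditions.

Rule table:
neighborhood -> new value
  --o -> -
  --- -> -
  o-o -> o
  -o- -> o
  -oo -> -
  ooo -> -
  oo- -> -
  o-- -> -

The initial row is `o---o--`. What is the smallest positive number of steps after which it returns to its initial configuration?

o---o--

1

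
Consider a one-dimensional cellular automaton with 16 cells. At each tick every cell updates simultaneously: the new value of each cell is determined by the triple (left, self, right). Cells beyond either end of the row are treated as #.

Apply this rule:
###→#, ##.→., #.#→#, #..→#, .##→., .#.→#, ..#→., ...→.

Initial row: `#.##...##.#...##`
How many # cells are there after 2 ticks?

.#..#....###...#
###.##....#.#...
count of #: 7

7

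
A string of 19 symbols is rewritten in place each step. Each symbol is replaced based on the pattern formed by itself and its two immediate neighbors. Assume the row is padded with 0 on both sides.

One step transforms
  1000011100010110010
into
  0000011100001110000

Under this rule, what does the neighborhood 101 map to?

1

At position 12 the neighborhood is 101; the next row has 1 there.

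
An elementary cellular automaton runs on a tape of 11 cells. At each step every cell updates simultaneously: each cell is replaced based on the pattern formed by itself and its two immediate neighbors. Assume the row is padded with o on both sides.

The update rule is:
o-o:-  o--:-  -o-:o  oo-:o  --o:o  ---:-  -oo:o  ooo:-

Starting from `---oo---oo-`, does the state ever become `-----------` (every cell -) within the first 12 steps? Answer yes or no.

--ooo--ooo-
-oo-o-oo-o-
-oo-o-oo-o-  (fixed point — unchanged through step 12)
step 12 is -oo-o-oo-o-, still not uniform -

no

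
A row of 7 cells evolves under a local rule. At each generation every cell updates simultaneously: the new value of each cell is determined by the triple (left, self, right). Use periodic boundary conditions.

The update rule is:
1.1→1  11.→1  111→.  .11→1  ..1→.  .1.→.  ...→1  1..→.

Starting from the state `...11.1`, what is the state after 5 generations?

generation 1: .1.111.
generation 2: ..11.1.
generation 3: 1.111..
generation 4: .11.1..
generation 5: .111..1

.111..1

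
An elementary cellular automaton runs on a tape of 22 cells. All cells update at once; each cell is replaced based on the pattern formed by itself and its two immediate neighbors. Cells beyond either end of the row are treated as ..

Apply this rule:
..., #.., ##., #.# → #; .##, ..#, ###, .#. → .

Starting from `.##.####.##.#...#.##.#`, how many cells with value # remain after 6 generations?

11

..##...##.##.##..#.##.
#..###..##.##.##..#.##
.#...##..##.##.##..#.#
..##..##..##.##.##..#.
#..##..##..##.##.##..#
.#..##..##..##.##.##..
count of #: 11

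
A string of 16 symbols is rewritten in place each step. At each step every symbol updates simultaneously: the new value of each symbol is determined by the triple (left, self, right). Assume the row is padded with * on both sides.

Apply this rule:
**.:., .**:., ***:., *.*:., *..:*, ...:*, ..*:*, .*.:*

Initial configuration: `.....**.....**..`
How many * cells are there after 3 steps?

12

*****..*****..**
.....**.....**..  (repeats step 0; period 2)
step 3: *****..*****..**
count of *: 12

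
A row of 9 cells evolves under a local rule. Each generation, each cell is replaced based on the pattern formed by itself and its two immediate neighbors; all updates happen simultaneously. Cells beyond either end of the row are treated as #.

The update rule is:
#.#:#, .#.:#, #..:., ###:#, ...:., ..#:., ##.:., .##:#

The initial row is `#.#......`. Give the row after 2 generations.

##.......

.##......
##.......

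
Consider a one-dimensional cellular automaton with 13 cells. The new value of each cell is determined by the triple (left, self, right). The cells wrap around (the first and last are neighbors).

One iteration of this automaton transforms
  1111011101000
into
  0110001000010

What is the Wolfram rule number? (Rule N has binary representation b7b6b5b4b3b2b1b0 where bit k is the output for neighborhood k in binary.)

position 1: 111 → 1  (bit 7 = 1)
position 3: 110 → 0  (bit 6 = 0)
position 4: 101 → 0  (bit 5 = 0)
position 10: 100 → 0  (bit 4 = 0)
position 0: 011 → 0  (bit 3 = 0)
position 9: 010 → 0  (bit 2 = 0)
position 12: 001 → 0  (bit 1 = 0)
position 11: 000 → 1  (bit 0 = 1)
bits b7..b0 = 10000001 = 129

129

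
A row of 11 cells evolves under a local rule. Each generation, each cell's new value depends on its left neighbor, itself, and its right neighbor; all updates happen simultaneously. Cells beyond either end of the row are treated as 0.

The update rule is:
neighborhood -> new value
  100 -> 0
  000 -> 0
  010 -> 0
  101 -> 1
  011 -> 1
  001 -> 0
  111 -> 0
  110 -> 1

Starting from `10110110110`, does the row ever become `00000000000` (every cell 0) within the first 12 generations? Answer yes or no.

yes

01111111110
01000000010
00000000000
all cells are 0 at generation 3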